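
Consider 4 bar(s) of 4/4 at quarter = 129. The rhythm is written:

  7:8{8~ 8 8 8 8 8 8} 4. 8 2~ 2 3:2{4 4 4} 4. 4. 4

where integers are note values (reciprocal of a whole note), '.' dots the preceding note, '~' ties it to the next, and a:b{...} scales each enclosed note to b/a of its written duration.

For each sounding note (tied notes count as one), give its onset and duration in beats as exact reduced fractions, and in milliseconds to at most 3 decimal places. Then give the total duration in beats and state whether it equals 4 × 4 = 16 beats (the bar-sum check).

1) 0.0ms=0b +531.561ms=8/7b
2) 531.561ms=8/7b +265.781ms=4/7b
3) 797.342ms=12/7b +265.781ms=4/7b
4) 1063.123ms=16/7b +265.781ms=4/7b
5) 1328.904ms=20/7b +265.781ms=4/7b
6) 1594.684ms=24/7b +265.781ms=4/7b
7) 1860.465ms=4b +697.674ms=3/2b
8) 2558.14ms=11/2b +232.558ms=1/2b
9) 2790.698ms=6b +1860.465ms=4b
10) 4651.163ms=10b +310.078ms=2/3b
11) 4961.24ms=32/3b +310.078ms=2/3b
12) 5271.318ms=34/3b +310.078ms=2/3b
13) 5581.395ms=12b +697.674ms=3/2b
14) 6279.07ms=27/2b +697.674ms=3/2b
15) 6976.744ms=15b +465.116ms=1b
Σ=16b of 16 (129bpm 4/4) — PASS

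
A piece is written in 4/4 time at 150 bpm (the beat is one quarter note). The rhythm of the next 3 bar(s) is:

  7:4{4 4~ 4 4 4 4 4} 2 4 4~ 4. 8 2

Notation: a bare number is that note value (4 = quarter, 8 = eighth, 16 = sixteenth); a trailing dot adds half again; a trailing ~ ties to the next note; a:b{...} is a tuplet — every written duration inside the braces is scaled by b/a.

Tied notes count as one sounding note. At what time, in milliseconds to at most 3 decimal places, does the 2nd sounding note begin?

1. 0.0ms @ 0 + 228.571ms (4/7)
2. 228.571ms @ 4/7 + 457.143ms (8/7)
3. 685.714ms @ 12/7 + 228.571ms (4/7)
4. 914.286ms @ 16/7 + 228.571ms (4/7)
5. 1142.857ms @ 20/7 + 228.571ms (4/7)
6. 1371.429ms @ 24/7 + 228.571ms (4/7)
7. 1600.0ms @ 4 + 800.0ms (2)
8. 2400.0ms @ 6 + 400.0ms (1)
9. 2800.0ms @ 7 + 1000.0ms (5/2)
10. 3800.0ms @ 19/2 + 200.0ms (1/2)
11. 4000.0ms @ 10 + 800.0ms (2)

note 2 onset = 4/7b = 228.571ms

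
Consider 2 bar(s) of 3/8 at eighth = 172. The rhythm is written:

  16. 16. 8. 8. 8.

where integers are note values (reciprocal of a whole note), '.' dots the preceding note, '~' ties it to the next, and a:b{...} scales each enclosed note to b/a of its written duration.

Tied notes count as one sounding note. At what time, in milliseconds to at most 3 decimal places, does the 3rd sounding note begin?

note 3 onset = 3/2b = 523.256ms

1. 0.0ms @ 0 + 261.628ms (3/4)
2. 261.628ms @ 3/4 + 261.628ms (3/4)
3. 523.256ms @ 3/2 + 523.256ms (3/2)
4. 1046.512ms @ 3 + 523.256ms (3/2)
5. 1569.767ms @ 9/2 + 523.256ms (3/2)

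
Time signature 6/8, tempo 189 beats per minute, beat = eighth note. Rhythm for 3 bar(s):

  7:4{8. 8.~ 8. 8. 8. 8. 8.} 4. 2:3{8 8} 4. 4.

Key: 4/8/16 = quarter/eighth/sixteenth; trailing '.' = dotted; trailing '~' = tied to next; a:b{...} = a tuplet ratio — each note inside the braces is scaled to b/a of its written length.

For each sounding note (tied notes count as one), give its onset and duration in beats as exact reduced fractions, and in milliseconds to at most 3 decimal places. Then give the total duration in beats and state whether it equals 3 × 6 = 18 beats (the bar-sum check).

1) 0.0ms=0b +272.109ms=6/7b
2) 272.109ms=6/7b +544.218ms=12/7b
3) 816.327ms=18/7b +272.109ms=6/7b
4) 1088.435ms=24/7b +272.109ms=6/7b
5) 1360.544ms=30/7b +272.109ms=6/7b
6) 1632.653ms=36/7b +272.109ms=6/7b
7) 1904.762ms=6b +952.381ms=3b
8) 2857.143ms=9b +476.19ms=3/2b
9) 3333.333ms=21/2b +476.19ms=3/2b
10) 3809.524ms=12b +952.381ms=3b
11) 4761.905ms=15b +952.381ms=3b
Σ=18b of 18 (189bpm 6/8) — PASS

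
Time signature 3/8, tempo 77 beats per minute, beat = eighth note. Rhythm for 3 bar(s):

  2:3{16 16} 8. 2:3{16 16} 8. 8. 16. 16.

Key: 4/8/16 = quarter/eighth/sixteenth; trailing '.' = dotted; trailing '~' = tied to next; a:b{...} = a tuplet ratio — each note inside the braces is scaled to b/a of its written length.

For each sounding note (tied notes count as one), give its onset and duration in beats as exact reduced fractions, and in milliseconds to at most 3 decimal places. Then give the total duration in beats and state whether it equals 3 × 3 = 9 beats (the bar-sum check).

1) 0.0ms=0b +584.416ms=3/4b
2) 584.416ms=3/4b +584.416ms=3/4b
3) 1168.831ms=3/2b +1168.831ms=3/2b
4) 2337.662ms=3b +584.416ms=3/4b
5) 2922.078ms=15/4b +584.416ms=3/4b
6) 3506.494ms=9/2b +1168.831ms=3/2b
7) 4675.325ms=6b +1168.831ms=3/2b
8) 5844.156ms=15/2b +584.416ms=3/4b
9) 6428.571ms=33/4b +584.416ms=3/4b
Σ=9b of 9 (77bpm 3/8) — PASS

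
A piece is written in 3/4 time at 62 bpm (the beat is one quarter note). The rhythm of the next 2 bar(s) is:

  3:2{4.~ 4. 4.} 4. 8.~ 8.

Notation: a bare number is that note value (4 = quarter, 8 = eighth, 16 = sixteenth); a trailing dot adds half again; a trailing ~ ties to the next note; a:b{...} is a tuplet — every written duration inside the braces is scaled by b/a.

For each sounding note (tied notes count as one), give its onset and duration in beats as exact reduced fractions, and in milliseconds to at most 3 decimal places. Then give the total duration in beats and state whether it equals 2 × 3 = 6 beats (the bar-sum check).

1) 0.0ms=0b +1935.484ms=2b
2) 1935.484ms=2b +967.742ms=1b
3) 2903.226ms=3b +1451.613ms=3/2b
4) 4354.839ms=9/2b +1451.613ms=3/2b
Σ=6b of 6 (62bpm 3/4) — PASS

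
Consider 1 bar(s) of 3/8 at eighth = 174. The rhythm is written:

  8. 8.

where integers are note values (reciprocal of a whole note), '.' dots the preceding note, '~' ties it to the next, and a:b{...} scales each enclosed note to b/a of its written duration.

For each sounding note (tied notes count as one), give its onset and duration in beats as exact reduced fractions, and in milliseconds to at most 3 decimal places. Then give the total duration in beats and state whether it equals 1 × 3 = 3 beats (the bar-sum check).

1) 0.0ms=0b +517.241ms=3/2b
2) 517.241ms=3/2b +517.241ms=3/2b
Σ=3b of 3 (174bpm 3/8) — PASS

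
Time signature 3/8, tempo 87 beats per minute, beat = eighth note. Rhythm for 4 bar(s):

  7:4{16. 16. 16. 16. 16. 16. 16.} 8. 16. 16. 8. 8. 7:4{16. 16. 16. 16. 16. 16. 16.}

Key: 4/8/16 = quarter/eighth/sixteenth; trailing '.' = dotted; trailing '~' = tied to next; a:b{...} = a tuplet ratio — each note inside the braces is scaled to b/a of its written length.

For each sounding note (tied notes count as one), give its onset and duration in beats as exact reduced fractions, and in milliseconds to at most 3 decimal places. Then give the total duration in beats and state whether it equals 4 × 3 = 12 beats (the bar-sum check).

1) 0.0ms=0b +295.567ms=3/7b
2) 295.567ms=3/7b +295.567ms=3/7b
3) 591.133ms=6/7b +295.567ms=3/7b
4) 886.7ms=9/7b +295.567ms=3/7b
5) 1182.266ms=12/7b +295.567ms=3/7b
6) 1477.833ms=15/7b +295.567ms=3/7b
7) 1773.399ms=18/7b +295.567ms=3/7b
8) 2068.966ms=3b +1034.483ms=3/2b
9) 3103.448ms=9/2b +517.241ms=3/4b
10) 3620.69ms=21/4b +517.241ms=3/4b
11) 4137.931ms=6b +1034.483ms=3/2b
12) 5172.414ms=15/2b +1034.483ms=3/2b
13) 6206.897ms=9b +295.567ms=3/7b
14) 6502.463ms=66/7b +295.567ms=3/7b
15) 6798.03ms=69/7b +295.567ms=3/7b
16) 7093.596ms=72/7b +295.567ms=3/7b
17) 7389.163ms=75/7b +295.567ms=3/7b
18) 7684.729ms=78/7b +295.567ms=3/7b
19) 7980.296ms=81/7b +295.567ms=3/7b
Σ=12b of 12 (87bpm 3/8) — PASS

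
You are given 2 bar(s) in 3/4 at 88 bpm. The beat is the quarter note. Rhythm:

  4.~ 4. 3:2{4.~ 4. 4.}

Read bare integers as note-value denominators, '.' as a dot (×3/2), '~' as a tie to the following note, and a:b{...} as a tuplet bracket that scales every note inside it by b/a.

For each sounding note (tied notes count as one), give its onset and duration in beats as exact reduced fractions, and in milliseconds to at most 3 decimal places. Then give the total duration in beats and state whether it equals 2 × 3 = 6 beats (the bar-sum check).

1) 0.0ms=0b +2045.455ms=3b
2) 2045.455ms=3b +1363.636ms=2b
3) 3409.091ms=5b +681.818ms=1b
Σ=6b of 6 (88bpm 3/4) — PASS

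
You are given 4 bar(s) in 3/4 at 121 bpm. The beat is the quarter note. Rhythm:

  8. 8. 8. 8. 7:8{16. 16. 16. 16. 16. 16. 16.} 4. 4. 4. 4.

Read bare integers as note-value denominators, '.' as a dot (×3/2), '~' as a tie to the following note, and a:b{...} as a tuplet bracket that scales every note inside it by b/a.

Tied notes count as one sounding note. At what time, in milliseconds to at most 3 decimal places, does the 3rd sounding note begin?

1. 0.0ms @ 0 + 371.901ms (3/4)
2. 371.901ms @ 3/4 + 371.901ms (3/4)
3. 743.802ms @ 3/2 + 371.901ms (3/4)
4. 1115.702ms @ 9/4 + 371.901ms (3/4)
5. 1487.603ms @ 3 + 212.515ms (3/7)
6. 1700.118ms @ 24/7 + 212.515ms (3/7)
7. 1912.633ms @ 27/7 + 212.515ms (3/7)
8. 2125.148ms @ 30/7 + 212.515ms (3/7)
9. 2337.662ms @ 33/7 + 212.515ms (3/7)
10. 2550.177ms @ 36/7 + 212.515ms (3/7)
11. 2762.692ms @ 39/7 + 212.515ms (3/7)
12. 2975.207ms @ 6 + 743.802ms (3/2)
13. 3719.008ms @ 15/2 + 743.802ms (3/2)
14. 4462.81ms @ 9 + 743.802ms (3/2)
15. 5206.612ms @ 21/2 + 743.802ms (3/2)

note 3 onset = 3/2b = 743.802ms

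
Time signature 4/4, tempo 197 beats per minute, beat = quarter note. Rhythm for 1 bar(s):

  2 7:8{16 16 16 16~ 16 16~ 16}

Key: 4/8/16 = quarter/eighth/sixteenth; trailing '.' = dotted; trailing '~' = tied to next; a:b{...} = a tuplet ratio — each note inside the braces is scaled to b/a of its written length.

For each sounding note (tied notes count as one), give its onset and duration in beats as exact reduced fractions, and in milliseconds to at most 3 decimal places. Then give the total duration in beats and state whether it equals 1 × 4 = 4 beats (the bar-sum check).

1) 0.0ms=0b +609.137ms=2b
2) 609.137ms=2b +87.02ms=2/7b
3) 696.157ms=16/7b +87.02ms=2/7b
4) 783.176ms=18/7b +87.02ms=2/7b
5) 870.196ms=20/7b +174.039ms=4/7b
6) 1044.235ms=24/7b +174.039ms=4/7b
Σ=4b of 4 (197bpm 4/4) — PASS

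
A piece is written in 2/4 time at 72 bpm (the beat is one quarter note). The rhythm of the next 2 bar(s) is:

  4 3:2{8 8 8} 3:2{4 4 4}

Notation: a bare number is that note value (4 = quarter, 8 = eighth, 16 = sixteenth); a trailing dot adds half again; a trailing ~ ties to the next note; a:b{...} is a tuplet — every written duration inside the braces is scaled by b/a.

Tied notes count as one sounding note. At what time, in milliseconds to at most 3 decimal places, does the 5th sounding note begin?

1. 0.0ms @ 0 + 833.333ms (1)
2. 833.333ms @ 1 + 277.778ms (1/3)
3. 1111.111ms @ 4/3 + 277.778ms (1/3)
4. 1388.889ms @ 5/3 + 277.778ms (1/3)
5. 1666.667ms @ 2 + 555.556ms (2/3)
6. 2222.222ms @ 8/3 + 555.556ms (2/3)
7. 2777.778ms @ 10/3 + 555.556ms (2/3)

note 5 onset = 2b = 1666.667ms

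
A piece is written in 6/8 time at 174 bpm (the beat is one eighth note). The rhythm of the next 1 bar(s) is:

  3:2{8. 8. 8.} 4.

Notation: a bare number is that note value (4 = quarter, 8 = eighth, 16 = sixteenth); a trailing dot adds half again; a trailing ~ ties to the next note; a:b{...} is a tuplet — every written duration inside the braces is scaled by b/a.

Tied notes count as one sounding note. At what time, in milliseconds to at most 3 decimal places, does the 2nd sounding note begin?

1. 0.0ms @ 0 + 344.828ms (1)
2. 344.828ms @ 1 + 344.828ms (1)
3. 689.655ms @ 2 + 344.828ms (1)
4. 1034.483ms @ 3 + 1034.483ms (3)

note 2 onset = 1b = 344.828ms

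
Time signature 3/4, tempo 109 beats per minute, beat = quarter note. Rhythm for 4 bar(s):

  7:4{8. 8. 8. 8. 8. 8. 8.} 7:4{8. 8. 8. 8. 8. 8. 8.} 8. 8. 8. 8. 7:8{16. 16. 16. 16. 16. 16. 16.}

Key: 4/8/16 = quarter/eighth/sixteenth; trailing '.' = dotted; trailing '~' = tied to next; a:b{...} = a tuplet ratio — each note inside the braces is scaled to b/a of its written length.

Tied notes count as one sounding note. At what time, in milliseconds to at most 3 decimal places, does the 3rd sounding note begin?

note 3 onset = 6/7b = 471.822ms

1. 0.0ms @ 0 + 235.911ms (3/7)
2. 235.911ms @ 3/7 + 235.911ms (3/7)
3. 471.822ms @ 6/7 + 235.911ms (3/7)
4. 707.733ms @ 9/7 + 235.911ms (3/7)
5. 943.644ms @ 12/7 + 235.911ms (3/7)
6. 1179.554ms @ 15/7 + 235.911ms (3/7)
7. 1415.465ms @ 18/7 + 235.911ms (3/7)
8. 1651.376ms @ 3 + 235.911ms (3/7)
9. 1887.287ms @ 24/7 + 235.911ms (3/7)
10. 2123.198ms @ 27/7 + 235.911ms (3/7)
11. 2359.109ms @ 30/7 + 235.911ms (3/7)
12. 2595.02ms @ 33/7 + 235.911ms (3/7)
13. 2830.931ms @ 36/7 + 235.911ms (3/7)
14. 3066.841ms @ 39/7 + 235.911ms (3/7)
15. 3302.752ms @ 6 + 412.844ms (3/4)
16. 3715.596ms @ 27/4 + 412.844ms (3/4)
17. 4128.44ms @ 15/2 + 412.844ms (3/4)
18. 4541.284ms @ 33/4 + 412.844ms (3/4)
19. 4954.128ms @ 9 + 235.911ms (3/7)
20. 5190.039ms @ 66/7 + 235.911ms (3/7)
21. 5425.95ms @ 69/7 + 235.911ms (3/7)
22. 5661.861ms @ 72/7 + 235.911ms (3/7)
23. 5897.772ms @ 75/7 + 235.911ms (3/7)
24. 6133.683ms @ 78/7 + 235.911ms (3/7)
25. 6369.594ms @ 81/7 + 235.911ms (3/7)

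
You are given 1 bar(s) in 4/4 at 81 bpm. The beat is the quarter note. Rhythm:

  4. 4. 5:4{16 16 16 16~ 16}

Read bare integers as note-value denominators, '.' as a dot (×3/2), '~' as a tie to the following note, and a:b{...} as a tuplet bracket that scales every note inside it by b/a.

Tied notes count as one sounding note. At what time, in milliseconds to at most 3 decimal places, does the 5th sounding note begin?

note 5 onset = 17/5b = 2518.519ms

1. 0.0ms @ 0 + 1111.111ms (3/2)
2. 1111.111ms @ 3/2 + 1111.111ms (3/2)
3. 2222.222ms @ 3 + 148.148ms (1/5)
4. 2370.37ms @ 16/5 + 148.148ms (1/5)
5. 2518.519ms @ 17/5 + 148.148ms (1/5)
6. 2666.667ms @ 18/5 + 296.296ms (2/5)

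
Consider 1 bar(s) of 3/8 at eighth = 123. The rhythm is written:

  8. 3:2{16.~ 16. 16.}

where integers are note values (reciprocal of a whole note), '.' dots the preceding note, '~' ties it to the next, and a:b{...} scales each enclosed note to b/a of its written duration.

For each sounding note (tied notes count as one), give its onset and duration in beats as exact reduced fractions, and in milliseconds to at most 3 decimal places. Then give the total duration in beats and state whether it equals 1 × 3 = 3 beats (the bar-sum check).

1) 0.0ms=0b +731.707ms=3/2b
2) 731.707ms=3/2b +487.805ms=1b
3) 1219.512ms=5/2b +243.902ms=1/2b
Σ=3b of 3 (123bpm 3/8) — PASS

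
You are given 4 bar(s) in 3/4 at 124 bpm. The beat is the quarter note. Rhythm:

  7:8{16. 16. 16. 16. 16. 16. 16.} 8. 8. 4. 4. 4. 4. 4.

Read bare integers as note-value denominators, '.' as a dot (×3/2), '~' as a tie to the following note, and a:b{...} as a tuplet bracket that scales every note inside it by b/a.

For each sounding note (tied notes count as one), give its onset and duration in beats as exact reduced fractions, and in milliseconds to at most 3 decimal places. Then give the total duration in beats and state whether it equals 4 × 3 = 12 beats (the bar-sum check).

1) 0.0ms=0b +207.373ms=3/7b
2) 207.373ms=3/7b +207.373ms=3/7b
3) 414.747ms=6/7b +207.373ms=3/7b
4) 622.12ms=9/7b +207.373ms=3/7b
5) 829.493ms=12/7b +207.373ms=3/7b
6) 1036.866ms=15/7b +207.373ms=3/7b
7) 1244.24ms=18/7b +207.373ms=3/7b
8) 1451.613ms=3b +362.903ms=3/4b
9) 1814.516ms=15/4b +362.903ms=3/4b
10) 2177.419ms=9/2b +725.806ms=3/2b
11) 2903.226ms=6b +725.806ms=3/2b
12) 3629.032ms=15/2b +725.806ms=3/2b
13) 4354.839ms=9b +725.806ms=3/2b
14) 5080.645ms=21/2b +725.806ms=3/2b
Σ=12b of 12 (124bpm 3/4) — PASS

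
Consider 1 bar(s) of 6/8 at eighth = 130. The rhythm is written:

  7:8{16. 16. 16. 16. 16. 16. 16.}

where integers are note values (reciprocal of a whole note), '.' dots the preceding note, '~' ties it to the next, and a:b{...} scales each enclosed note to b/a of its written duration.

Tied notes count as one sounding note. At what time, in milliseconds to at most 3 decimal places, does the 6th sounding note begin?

note 6 onset = 30/7b = 1978.022ms

1. 0.0ms @ 0 + 395.604ms (6/7)
2. 395.604ms @ 6/7 + 395.604ms (6/7)
3. 791.209ms @ 12/7 + 395.604ms (6/7)
4. 1186.813ms @ 18/7 + 395.604ms (6/7)
5. 1582.418ms @ 24/7 + 395.604ms (6/7)
6. 1978.022ms @ 30/7 + 395.604ms (6/7)
7. 2373.626ms @ 36/7 + 395.604ms (6/7)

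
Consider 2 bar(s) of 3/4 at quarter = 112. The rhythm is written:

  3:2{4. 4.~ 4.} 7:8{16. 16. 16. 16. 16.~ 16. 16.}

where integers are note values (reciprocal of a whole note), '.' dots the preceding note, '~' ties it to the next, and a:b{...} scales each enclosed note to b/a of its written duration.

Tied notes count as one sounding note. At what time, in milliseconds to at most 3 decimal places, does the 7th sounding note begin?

1. 0.0ms @ 0 + 535.714ms (1)
2. 535.714ms @ 1 + 1071.429ms (2)
3. 1607.143ms @ 3 + 229.592ms (3/7)
4. 1836.735ms @ 24/7 + 229.592ms (3/7)
5. 2066.327ms @ 27/7 + 229.592ms (3/7)
6. 2295.918ms @ 30/7 + 229.592ms (3/7)
7. 2525.51ms @ 33/7 + 459.184ms (6/7)
8. 2984.694ms @ 39/7 + 229.592ms (3/7)

note 7 onset = 33/7b = 2525.51ms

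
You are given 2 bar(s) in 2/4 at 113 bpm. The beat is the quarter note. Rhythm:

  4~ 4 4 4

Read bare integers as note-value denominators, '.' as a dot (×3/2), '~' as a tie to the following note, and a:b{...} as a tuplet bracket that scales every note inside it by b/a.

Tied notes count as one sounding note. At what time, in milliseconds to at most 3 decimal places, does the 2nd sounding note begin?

1. 0.0ms @ 0 + 1061.947ms (2)
2. 1061.947ms @ 2 + 530.973ms (1)
3. 1592.92ms @ 3 + 530.973ms (1)

note 2 onset = 2b = 1061.947ms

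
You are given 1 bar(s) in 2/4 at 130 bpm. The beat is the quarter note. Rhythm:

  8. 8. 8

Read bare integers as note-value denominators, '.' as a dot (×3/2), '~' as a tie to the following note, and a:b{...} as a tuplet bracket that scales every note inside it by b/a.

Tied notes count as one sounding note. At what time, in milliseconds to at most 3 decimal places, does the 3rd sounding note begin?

note 3 onset = 3/2b = 692.308ms

1. 0.0ms @ 0 + 346.154ms (3/4)
2. 346.154ms @ 3/4 + 346.154ms (3/4)
3. 692.308ms @ 3/2 + 230.769ms (1/2)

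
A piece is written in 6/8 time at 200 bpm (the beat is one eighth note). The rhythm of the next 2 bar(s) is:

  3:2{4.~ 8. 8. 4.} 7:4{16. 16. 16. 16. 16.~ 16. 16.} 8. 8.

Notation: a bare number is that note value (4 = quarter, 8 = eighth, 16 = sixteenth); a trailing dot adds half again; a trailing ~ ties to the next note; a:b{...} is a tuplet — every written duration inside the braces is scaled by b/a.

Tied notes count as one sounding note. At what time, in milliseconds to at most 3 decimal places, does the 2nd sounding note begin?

note 2 onset = 3b = 900.0ms

1. 0.0ms @ 0 + 900.0ms (3)
2. 900.0ms @ 3 + 300.0ms (1)
3. 1200.0ms @ 4 + 600.0ms (2)
4. 1800.0ms @ 6 + 128.571ms (3/7)
5. 1928.571ms @ 45/7 + 128.571ms (3/7)
6. 2057.143ms @ 48/7 + 128.571ms (3/7)
7. 2185.714ms @ 51/7 + 128.571ms (3/7)
8. 2314.286ms @ 54/7 + 257.143ms (6/7)
9. 2571.429ms @ 60/7 + 128.571ms (3/7)
10. 2700.0ms @ 9 + 450.0ms (3/2)
11. 3150.0ms @ 21/2 + 450.0ms (3/2)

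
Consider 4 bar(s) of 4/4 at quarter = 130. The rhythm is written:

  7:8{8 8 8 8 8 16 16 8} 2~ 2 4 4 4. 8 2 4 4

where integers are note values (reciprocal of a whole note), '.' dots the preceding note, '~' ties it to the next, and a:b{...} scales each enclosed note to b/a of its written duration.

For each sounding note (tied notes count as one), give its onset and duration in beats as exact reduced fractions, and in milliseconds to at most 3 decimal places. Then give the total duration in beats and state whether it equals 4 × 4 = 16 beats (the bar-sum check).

1) 0.0ms=0b +263.736ms=4/7b
2) 263.736ms=4/7b +263.736ms=4/7b
3) 527.473ms=8/7b +263.736ms=4/7b
4) 791.209ms=12/7b +263.736ms=4/7b
5) 1054.945ms=16/7b +263.736ms=4/7b
6) 1318.681ms=20/7b +131.868ms=2/7b
7) 1450.549ms=22/7b +131.868ms=2/7b
8) 1582.418ms=24/7b +263.736ms=4/7b
9) 1846.154ms=4b +1846.154ms=4b
10) 3692.308ms=8b +461.538ms=1b
11) 4153.846ms=9b +461.538ms=1b
12) 4615.385ms=10b +692.308ms=3/2b
13) 5307.692ms=23/2b +230.769ms=1/2b
14) 5538.462ms=12b +923.077ms=2b
15) 6461.538ms=14b +461.538ms=1b
16) 6923.077ms=15b +461.538ms=1b
Σ=16b of 16 (130bpm 4/4) — PASS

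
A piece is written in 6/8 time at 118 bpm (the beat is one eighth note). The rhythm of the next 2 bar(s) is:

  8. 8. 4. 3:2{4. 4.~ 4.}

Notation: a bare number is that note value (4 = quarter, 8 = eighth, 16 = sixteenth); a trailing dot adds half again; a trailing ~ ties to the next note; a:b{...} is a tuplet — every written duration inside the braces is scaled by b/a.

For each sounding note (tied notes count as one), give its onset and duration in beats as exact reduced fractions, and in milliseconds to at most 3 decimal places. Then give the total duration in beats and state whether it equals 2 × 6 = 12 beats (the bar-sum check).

1) 0.0ms=0b +762.712ms=3/2b
2) 762.712ms=3/2b +762.712ms=3/2b
3) 1525.424ms=3b +1525.424ms=3b
4) 3050.847ms=6b +1016.949ms=2b
5) 4067.797ms=8b +2033.898ms=4b
Σ=12b of 12 (118bpm 6/8) — PASS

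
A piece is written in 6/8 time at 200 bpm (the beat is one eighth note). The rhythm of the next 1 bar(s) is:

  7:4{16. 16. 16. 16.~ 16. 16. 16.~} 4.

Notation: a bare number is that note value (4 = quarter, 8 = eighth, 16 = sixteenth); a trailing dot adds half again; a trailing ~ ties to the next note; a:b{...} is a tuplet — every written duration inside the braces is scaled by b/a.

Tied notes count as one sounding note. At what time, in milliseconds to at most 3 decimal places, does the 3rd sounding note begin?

1. 0.0ms @ 0 + 128.571ms (3/7)
2. 128.571ms @ 3/7 + 128.571ms (3/7)
3. 257.143ms @ 6/7 + 128.571ms (3/7)
4. 385.714ms @ 9/7 + 257.143ms (6/7)
5. 642.857ms @ 15/7 + 128.571ms (3/7)
6. 771.429ms @ 18/7 + 1028.571ms (24/7)

note 3 onset = 6/7b = 257.143ms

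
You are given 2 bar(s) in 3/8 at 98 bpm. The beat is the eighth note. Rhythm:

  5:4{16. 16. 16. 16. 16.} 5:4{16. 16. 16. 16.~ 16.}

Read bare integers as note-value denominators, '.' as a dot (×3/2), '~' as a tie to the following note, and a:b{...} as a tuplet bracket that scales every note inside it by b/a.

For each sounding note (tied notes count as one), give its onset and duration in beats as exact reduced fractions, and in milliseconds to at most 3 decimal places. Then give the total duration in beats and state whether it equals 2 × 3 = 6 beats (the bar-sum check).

1) 0.0ms=0b +367.347ms=3/5b
2) 367.347ms=3/5b +367.347ms=3/5b
3) 734.694ms=6/5b +367.347ms=3/5b
4) 1102.041ms=9/5b +367.347ms=3/5b
5) 1469.388ms=12/5b +367.347ms=3/5b
6) 1836.735ms=3b +367.347ms=3/5b
7) 2204.082ms=18/5b +367.347ms=3/5b
8) 2571.429ms=21/5b +367.347ms=3/5b
9) 2938.776ms=24/5b +734.694ms=6/5b
Σ=6b of 6 (98bpm 3/8) — PASS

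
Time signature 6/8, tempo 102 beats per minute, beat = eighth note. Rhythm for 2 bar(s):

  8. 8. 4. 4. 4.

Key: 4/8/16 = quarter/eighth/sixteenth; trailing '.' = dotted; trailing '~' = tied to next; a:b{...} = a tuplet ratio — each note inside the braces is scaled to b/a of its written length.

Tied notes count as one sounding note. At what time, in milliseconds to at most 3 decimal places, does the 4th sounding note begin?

1. 0.0ms @ 0 + 882.353ms (3/2)
2. 882.353ms @ 3/2 + 882.353ms (3/2)
3. 1764.706ms @ 3 + 1764.706ms (3)
4. 3529.412ms @ 6 + 1764.706ms (3)
5. 5294.118ms @ 9 + 1764.706ms (3)

note 4 onset = 6b = 3529.412ms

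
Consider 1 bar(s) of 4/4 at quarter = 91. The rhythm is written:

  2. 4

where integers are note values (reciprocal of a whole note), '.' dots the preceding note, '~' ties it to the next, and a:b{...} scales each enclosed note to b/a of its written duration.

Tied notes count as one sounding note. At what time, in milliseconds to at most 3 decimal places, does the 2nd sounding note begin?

note 2 onset = 3b = 1978.022ms

1. 0.0ms @ 0 + 1978.022ms (3)
2. 1978.022ms @ 3 + 659.341ms (1)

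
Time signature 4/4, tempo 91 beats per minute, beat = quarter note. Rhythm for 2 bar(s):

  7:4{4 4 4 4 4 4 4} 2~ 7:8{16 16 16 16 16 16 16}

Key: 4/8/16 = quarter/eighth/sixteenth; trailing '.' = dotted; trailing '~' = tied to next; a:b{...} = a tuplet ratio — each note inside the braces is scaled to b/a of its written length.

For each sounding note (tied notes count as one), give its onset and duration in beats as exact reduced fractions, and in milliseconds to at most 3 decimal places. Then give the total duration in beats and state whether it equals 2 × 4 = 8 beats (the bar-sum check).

1) 0.0ms=0b +376.766ms=4/7b
2) 376.766ms=4/7b +376.766ms=4/7b
3) 753.532ms=8/7b +376.766ms=4/7b
4) 1130.298ms=12/7b +376.766ms=4/7b
5) 1507.064ms=16/7b +376.766ms=4/7b
6) 1883.83ms=20/7b +376.766ms=4/7b
7) 2260.597ms=24/7b +376.766ms=4/7b
8) 2637.363ms=4b +1507.064ms=16/7b
9) 4144.427ms=44/7b +188.383ms=2/7b
10) 4332.81ms=46/7b +188.383ms=2/7b
11) 4521.193ms=48/7b +188.383ms=2/7b
12) 4709.576ms=50/7b +188.383ms=2/7b
13) 4897.959ms=52/7b +188.383ms=2/7b
14) 5086.342ms=54/7b +188.383ms=2/7b
Σ=8b of 8 (91bpm 4/4) — PASS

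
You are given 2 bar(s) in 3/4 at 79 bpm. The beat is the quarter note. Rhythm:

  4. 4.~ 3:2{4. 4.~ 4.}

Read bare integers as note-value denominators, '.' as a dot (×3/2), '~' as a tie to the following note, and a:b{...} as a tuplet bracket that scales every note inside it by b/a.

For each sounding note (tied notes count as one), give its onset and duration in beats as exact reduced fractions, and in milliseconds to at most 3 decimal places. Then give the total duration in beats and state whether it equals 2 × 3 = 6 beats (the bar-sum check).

1) 0.0ms=0b +1139.241ms=3/2b
2) 1139.241ms=3/2b +1898.734ms=5/2b
3) 3037.975ms=4b +1518.987ms=2b
Σ=6b of 6 (79bpm 3/4) — PASS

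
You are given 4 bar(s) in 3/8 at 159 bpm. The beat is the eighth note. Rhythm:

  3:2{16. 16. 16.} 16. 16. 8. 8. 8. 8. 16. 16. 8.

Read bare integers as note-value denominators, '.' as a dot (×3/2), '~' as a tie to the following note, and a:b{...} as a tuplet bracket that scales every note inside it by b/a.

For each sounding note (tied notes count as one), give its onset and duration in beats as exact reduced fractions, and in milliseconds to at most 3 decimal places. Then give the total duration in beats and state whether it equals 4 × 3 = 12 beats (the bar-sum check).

1) 0.0ms=0b +188.679ms=1/2b
2) 188.679ms=1/2b +188.679ms=1/2b
3) 377.358ms=1b +188.679ms=1/2b
4) 566.038ms=3/2b +283.019ms=3/4b
5) 849.057ms=9/4b +283.019ms=3/4b
6) 1132.075ms=3b +566.038ms=3/2b
7) 1698.113ms=9/2b +566.038ms=3/2b
8) 2264.151ms=6b +566.038ms=3/2b
9) 2830.189ms=15/2b +566.038ms=3/2b
10) 3396.226ms=9b +283.019ms=3/4b
11) 3679.245ms=39/4b +283.019ms=3/4b
12) 3962.264ms=21/2b +566.038ms=3/2b
Σ=12b of 12 (159bpm 3/8) — PASS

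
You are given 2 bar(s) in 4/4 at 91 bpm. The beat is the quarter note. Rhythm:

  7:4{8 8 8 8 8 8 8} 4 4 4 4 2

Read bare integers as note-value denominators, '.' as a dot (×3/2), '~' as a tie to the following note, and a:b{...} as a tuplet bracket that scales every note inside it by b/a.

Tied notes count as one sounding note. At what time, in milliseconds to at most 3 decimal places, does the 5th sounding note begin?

1. 0.0ms @ 0 + 188.383ms (2/7)
2. 188.383ms @ 2/7 + 188.383ms (2/7)
3. 376.766ms @ 4/7 + 188.383ms (2/7)
4. 565.149ms @ 6/7 + 188.383ms (2/7)
5. 753.532ms @ 8/7 + 188.383ms (2/7)
6. 941.915ms @ 10/7 + 188.383ms (2/7)
7. 1130.298ms @ 12/7 + 188.383ms (2/7)
8. 1318.681ms @ 2 + 659.341ms (1)
9. 1978.022ms @ 3 + 659.341ms (1)
10. 2637.363ms @ 4 + 659.341ms (1)
11. 3296.703ms @ 5 + 659.341ms (1)
12. 3956.044ms @ 6 + 1318.681ms (2)

note 5 onset = 8/7b = 753.532ms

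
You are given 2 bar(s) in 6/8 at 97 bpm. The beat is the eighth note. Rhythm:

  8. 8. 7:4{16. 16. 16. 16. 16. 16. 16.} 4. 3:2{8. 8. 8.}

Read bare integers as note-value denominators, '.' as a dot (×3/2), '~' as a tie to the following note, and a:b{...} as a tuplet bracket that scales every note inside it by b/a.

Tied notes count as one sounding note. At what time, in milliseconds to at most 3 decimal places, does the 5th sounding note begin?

note 5 onset = 27/7b = 2385.862ms

1. 0.0ms @ 0 + 927.835ms (3/2)
2. 927.835ms @ 3/2 + 927.835ms (3/2)
3. 1855.67ms @ 3 + 265.096ms (3/7)
4. 2120.766ms @ 24/7 + 265.096ms (3/7)
5. 2385.862ms @ 27/7 + 265.096ms (3/7)
6. 2650.957ms @ 30/7 + 265.096ms (3/7)
7. 2916.053ms @ 33/7 + 265.096ms (3/7)
8. 3181.149ms @ 36/7 + 265.096ms (3/7)
9. 3446.244ms @ 39/7 + 265.096ms (3/7)
10. 3711.34ms @ 6 + 1855.67ms (3)
11. 5567.01ms @ 9 + 618.557ms (1)
12. 6185.567ms @ 10 + 618.557ms (1)
13. 6804.124ms @ 11 + 618.557ms (1)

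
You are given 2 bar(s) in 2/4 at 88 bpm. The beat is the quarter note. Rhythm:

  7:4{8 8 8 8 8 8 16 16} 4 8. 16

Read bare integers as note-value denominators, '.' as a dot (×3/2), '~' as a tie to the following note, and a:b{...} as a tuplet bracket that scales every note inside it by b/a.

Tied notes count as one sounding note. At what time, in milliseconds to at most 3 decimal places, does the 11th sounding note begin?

note 11 onset = 15/4b = 2556.818ms

1. 0.0ms @ 0 + 194.805ms (2/7)
2. 194.805ms @ 2/7 + 194.805ms (2/7)
3. 389.61ms @ 4/7 + 194.805ms (2/7)
4. 584.416ms @ 6/7 + 194.805ms (2/7)
5. 779.221ms @ 8/7 + 194.805ms (2/7)
6. 974.026ms @ 10/7 + 194.805ms (2/7)
7. 1168.831ms @ 12/7 + 97.403ms (1/7)
8. 1266.234ms @ 13/7 + 97.403ms (1/7)
9. 1363.636ms @ 2 + 681.818ms (1)
10. 2045.455ms @ 3 + 511.364ms (3/4)
11. 2556.818ms @ 15/4 + 170.455ms (1/4)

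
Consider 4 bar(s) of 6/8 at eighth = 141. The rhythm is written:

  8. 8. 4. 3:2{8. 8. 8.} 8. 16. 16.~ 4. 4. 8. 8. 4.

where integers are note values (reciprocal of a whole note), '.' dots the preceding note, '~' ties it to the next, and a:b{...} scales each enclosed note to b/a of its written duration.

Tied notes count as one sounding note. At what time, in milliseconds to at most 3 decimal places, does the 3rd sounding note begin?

1. 0.0ms @ 0 + 638.298ms (3/2)
2. 638.298ms @ 3/2 + 638.298ms (3/2)
3. 1276.596ms @ 3 + 1276.596ms (3)
4. 2553.191ms @ 6 + 425.532ms (1)
5. 2978.723ms @ 7 + 425.532ms (1)
6. 3404.255ms @ 8 + 425.532ms (1)
7. 3829.787ms @ 9 + 638.298ms (3/2)
8. 4468.085ms @ 21/2 + 319.149ms (3/4)
9. 4787.234ms @ 45/4 + 1595.745ms (15/4)
10. 6382.979ms @ 15 + 1276.596ms (3)
11. 7659.574ms @ 18 + 638.298ms (3/2)
12. 8297.872ms @ 39/2 + 638.298ms (3/2)
13. 8936.17ms @ 21 + 1276.596ms (3)

note 3 onset = 3b = 1276.596ms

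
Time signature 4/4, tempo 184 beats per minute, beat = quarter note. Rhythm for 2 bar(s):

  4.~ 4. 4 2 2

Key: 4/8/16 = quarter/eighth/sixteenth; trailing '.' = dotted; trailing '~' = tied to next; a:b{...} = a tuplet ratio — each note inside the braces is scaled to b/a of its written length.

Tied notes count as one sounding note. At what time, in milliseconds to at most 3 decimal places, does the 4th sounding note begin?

note 4 onset = 6b = 1956.522ms

1. 0.0ms @ 0 + 978.261ms (3)
2. 978.261ms @ 3 + 326.087ms (1)
3. 1304.348ms @ 4 + 652.174ms (2)
4. 1956.522ms @ 6 + 652.174ms (2)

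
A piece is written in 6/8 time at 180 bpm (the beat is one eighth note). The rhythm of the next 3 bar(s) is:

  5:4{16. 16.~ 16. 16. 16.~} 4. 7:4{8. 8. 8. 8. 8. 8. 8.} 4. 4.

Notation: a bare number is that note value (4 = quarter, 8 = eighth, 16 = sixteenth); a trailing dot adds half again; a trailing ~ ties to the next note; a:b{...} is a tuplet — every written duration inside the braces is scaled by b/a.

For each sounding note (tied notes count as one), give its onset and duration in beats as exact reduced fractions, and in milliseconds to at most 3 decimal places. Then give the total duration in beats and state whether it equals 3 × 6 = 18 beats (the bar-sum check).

1) 0.0ms=0b +200.0ms=3/5b
2) 200.0ms=3/5b +400.0ms=6/5b
3) 600.0ms=9/5b +200.0ms=3/5b
4) 800.0ms=12/5b +1200.0ms=18/5b
5) 2000.0ms=6b +285.714ms=6/7b
6) 2285.714ms=48/7b +285.714ms=6/7b
7) 2571.429ms=54/7b +285.714ms=6/7b
8) 2857.143ms=60/7b +285.714ms=6/7b
9) 3142.857ms=66/7b +285.714ms=6/7b
10) 3428.571ms=72/7b +285.714ms=6/7b
11) 3714.286ms=78/7b +285.714ms=6/7b
12) 4000.0ms=12b +1000.0ms=3b
13) 5000.0ms=15b +1000.0ms=3b
Σ=18b of 18 (180bpm 6/8) — PASS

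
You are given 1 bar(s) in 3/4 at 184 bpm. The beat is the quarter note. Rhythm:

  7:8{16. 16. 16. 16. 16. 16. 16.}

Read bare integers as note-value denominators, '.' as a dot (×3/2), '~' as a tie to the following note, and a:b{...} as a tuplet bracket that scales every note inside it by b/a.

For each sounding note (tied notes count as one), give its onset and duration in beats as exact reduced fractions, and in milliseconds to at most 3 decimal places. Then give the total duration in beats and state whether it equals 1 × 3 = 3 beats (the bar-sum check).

1) 0.0ms=0b +139.752ms=3/7b
2) 139.752ms=3/7b +139.752ms=3/7b
3) 279.503ms=6/7b +139.752ms=3/7b
4) 419.255ms=9/7b +139.752ms=3/7b
5) 559.006ms=12/7b +139.752ms=3/7b
6) 698.758ms=15/7b +139.752ms=3/7b
7) 838.509ms=18/7b +139.752ms=3/7b
Σ=3b of 3 (184bpm 3/4) — PASS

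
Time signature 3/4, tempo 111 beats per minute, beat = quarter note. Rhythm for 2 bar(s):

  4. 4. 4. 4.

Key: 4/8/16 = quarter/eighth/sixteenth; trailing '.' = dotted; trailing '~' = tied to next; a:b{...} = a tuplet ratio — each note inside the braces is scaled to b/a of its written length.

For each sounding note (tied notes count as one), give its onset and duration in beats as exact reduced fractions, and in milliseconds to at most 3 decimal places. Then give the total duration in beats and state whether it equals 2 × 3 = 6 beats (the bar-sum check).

1) 0.0ms=0b +810.811ms=3/2b
2) 810.811ms=3/2b +810.811ms=3/2b
3) 1621.622ms=3b +810.811ms=3/2b
4) 2432.432ms=9/2b +810.811ms=3/2b
Σ=6b of 6 (111bpm 3/4) — PASS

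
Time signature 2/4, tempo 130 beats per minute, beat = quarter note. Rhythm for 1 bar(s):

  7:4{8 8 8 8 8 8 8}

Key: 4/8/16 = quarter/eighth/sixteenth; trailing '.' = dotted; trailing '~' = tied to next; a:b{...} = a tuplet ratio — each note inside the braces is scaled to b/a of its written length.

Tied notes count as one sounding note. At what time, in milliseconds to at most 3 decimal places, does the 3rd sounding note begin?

1. 0.0ms @ 0 + 131.868ms (2/7)
2. 131.868ms @ 2/7 + 131.868ms (2/7)
3. 263.736ms @ 4/7 + 131.868ms (2/7)
4. 395.604ms @ 6/7 + 131.868ms (2/7)
5. 527.473ms @ 8/7 + 131.868ms (2/7)
6. 659.341ms @ 10/7 + 131.868ms (2/7)
7. 791.209ms @ 12/7 + 131.868ms (2/7)

note 3 onset = 4/7b = 263.736ms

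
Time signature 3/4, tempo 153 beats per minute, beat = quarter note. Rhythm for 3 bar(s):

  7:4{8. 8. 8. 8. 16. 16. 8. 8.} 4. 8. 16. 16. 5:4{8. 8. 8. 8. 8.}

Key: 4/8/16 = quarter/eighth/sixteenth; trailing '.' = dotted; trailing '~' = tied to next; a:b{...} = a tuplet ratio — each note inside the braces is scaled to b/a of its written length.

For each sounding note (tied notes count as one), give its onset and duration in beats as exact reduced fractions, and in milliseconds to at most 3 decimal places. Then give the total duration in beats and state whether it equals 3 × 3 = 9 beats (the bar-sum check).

1) 0.0ms=0b +168.067ms=3/7b
2) 168.067ms=3/7b +168.067ms=3/7b
3) 336.134ms=6/7b +168.067ms=3/7b
4) 504.202ms=9/7b +168.067ms=3/7b
5) 672.269ms=12/7b +84.034ms=3/14b
6) 756.303ms=27/14b +84.034ms=3/14b
7) 840.336ms=15/7b +168.067ms=3/7b
8) 1008.403ms=18/7b +168.067ms=3/7b
9) 1176.471ms=3b +588.235ms=3/2b
10) 1764.706ms=9/2b +294.118ms=3/4b
11) 2058.824ms=21/4b +147.059ms=3/8b
12) 2205.882ms=45/8b +147.059ms=3/8b
13) 2352.941ms=6b +235.294ms=3/5b
14) 2588.235ms=33/5b +235.294ms=3/5b
15) 2823.529ms=36/5b +235.294ms=3/5b
16) 3058.824ms=39/5b +235.294ms=3/5b
17) 3294.118ms=42/5b +235.294ms=3/5b
Σ=9b of 9 (153bpm 3/4) — PASS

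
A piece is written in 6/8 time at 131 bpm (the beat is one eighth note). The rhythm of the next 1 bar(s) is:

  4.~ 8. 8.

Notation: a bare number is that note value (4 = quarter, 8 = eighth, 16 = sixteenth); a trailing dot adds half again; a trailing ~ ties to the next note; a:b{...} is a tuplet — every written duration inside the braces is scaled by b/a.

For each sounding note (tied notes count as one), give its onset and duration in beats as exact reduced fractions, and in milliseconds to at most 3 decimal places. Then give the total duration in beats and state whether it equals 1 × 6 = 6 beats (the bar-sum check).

1) 0.0ms=0b +2061.069ms=9/2b
2) 2061.069ms=9/2b +687.023ms=3/2b
Σ=6b of 6 (131bpm 6/8) — PASS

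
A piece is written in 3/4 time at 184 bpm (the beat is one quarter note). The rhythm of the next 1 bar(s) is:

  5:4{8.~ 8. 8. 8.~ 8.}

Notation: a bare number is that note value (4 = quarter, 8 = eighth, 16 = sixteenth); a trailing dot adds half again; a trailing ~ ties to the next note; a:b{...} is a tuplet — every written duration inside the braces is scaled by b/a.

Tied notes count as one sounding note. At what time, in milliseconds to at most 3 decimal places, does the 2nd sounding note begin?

1. 0.0ms @ 0 + 391.304ms (6/5)
2. 391.304ms @ 6/5 + 195.652ms (3/5)
3. 586.957ms @ 9/5 + 391.304ms (6/5)

note 2 onset = 6/5b = 391.304ms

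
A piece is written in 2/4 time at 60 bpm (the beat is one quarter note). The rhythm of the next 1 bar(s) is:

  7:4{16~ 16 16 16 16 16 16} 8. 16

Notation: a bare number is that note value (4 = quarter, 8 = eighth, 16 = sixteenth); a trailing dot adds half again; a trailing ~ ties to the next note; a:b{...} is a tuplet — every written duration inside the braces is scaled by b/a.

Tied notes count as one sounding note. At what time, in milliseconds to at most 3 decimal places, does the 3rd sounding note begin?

note 3 onset = 3/7b = 428.571ms

1. 0.0ms @ 0 + 285.714ms (2/7)
2. 285.714ms @ 2/7 + 142.857ms (1/7)
3. 428.571ms @ 3/7 + 142.857ms (1/7)
4. 571.429ms @ 4/7 + 142.857ms (1/7)
5. 714.286ms @ 5/7 + 142.857ms (1/7)
6. 857.143ms @ 6/7 + 142.857ms (1/7)
7. 1000.0ms @ 1 + 750.0ms (3/4)
8. 1750.0ms @ 7/4 + 250.0ms (1/4)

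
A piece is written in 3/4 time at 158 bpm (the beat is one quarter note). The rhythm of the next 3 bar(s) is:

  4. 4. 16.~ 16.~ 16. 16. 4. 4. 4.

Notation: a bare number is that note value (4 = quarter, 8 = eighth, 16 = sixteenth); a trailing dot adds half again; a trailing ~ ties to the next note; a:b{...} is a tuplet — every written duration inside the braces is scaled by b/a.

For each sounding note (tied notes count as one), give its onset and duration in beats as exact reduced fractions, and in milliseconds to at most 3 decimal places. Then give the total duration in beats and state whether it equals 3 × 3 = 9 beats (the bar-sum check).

1) 0.0ms=0b +569.62ms=3/2b
2) 569.62ms=3/2b +569.62ms=3/2b
3) 1139.241ms=3b +427.215ms=9/8b
4) 1566.456ms=33/8b +142.405ms=3/8b
5) 1708.861ms=9/2b +569.62ms=3/2b
6) 2278.481ms=6b +569.62ms=3/2b
7) 2848.101ms=15/2b +569.62ms=3/2b
Σ=9b of 9 (158bpm 3/4) — PASS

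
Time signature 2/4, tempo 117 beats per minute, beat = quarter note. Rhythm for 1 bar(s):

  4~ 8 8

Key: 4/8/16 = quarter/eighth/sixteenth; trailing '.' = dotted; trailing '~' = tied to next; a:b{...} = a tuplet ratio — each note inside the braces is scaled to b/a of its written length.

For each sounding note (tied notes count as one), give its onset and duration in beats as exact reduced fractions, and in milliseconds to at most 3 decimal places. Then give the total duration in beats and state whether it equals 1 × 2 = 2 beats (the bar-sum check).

1) 0.0ms=0b +769.231ms=3/2b
2) 769.231ms=3/2b +256.41ms=1/2b
Σ=2b of 2 (117bpm 2/4) — PASS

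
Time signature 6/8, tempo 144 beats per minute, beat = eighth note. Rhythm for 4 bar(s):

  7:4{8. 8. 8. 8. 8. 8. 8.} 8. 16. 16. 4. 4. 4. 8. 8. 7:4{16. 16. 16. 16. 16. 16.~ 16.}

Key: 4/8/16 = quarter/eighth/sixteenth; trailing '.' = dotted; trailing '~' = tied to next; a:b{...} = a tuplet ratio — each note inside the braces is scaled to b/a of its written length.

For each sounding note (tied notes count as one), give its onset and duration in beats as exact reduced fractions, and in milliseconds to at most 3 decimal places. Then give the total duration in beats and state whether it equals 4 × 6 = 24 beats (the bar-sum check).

1) 0.0ms=0b +357.143ms=6/7b
2) 357.143ms=6/7b +357.143ms=6/7b
3) 714.286ms=12/7b +357.143ms=6/7b
4) 1071.429ms=18/7b +357.143ms=6/7b
5) 1428.571ms=24/7b +357.143ms=6/7b
6) 1785.714ms=30/7b +357.143ms=6/7b
7) 2142.857ms=36/7b +357.143ms=6/7b
8) 2500.0ms=6b +625.0ms=3/2b
9) 3125.0ms=15/2b +312.5ms=3/4b
10) 3437.5ms=33/4b +312.5ms=3/4b
11) 3750.0ms=9b +1250.0ms=3b
12) 5000.0ms=12b +1250.0ms=3b
13) 6250.0ms=15b +1250.0ms=3b
14) 7500.0ms=18b +625.0ms=3/2b
15) 8125.0ms=39/2b +625.0ms=3/2b
16) 8750.0ms=21b +178.571ms=3/7b
17) 8928.571ms=150/7b +178.571ms=3/7b
18) 9107.143ms=153/7b +178.571ms=3/7b
19) 9285.714ms=156/7b +178.571ms=3/7b
20) 9464.286ms=159/7b +178.571ms=3/7b
21) 9642.857ms=162/7b +357.143ms=6/7b
Σ=24b of 24 (144bpm 6/8) — PASS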